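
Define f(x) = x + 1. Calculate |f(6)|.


f(6) = 7
|7| = 7

7


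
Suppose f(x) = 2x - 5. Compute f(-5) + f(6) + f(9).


f(-5) = -15
f(6) = 7
f(9) = 13
Sum = 5

5


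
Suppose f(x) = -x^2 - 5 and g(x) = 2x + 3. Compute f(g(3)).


g(3) = 9
f(9) = (-1)*(9)^2 - 5 = -86

-86


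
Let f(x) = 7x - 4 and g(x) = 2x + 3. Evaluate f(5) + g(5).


f(5) = 31
g(5) = 13
Sum = 44

44


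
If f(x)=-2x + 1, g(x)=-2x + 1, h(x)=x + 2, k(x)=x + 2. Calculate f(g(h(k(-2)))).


k(-2) = 0
h(0) = 2
g(2) = -3
f(-3) = 7

7


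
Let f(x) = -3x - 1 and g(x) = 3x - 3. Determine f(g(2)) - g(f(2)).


f(g(2)) = -10
g(f(2)) = -24
Difference = 14

14


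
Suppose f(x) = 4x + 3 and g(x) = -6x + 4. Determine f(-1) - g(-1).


f(-1) = -1
g(-1) = 10
Difference = -11

-11


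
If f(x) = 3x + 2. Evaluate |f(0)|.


f(0) = 2
|2| = 2

2


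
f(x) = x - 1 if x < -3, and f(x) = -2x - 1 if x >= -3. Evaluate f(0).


0 satisfies x >= -3
f(0) = -1

-1


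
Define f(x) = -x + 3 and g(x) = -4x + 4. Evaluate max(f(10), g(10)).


f(10) = -7
g(10) = -36
max = -7

-7


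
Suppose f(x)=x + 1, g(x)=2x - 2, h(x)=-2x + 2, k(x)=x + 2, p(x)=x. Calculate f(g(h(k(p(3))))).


-17


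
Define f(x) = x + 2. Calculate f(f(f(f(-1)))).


f(-1) = 1
f(1) = 3
f(3) = 5
f(5) = 7

7


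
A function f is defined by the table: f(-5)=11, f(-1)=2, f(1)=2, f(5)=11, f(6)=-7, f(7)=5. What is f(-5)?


Reading from the table at x = -5

11


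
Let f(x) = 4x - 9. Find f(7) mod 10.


f(7) = 19
19 mod 10 = 9

9


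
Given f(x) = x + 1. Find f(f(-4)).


-2


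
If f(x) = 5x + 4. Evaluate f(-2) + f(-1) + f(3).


f(-2) = -6
f(-1) = -1
f(3) = 19
Sum = 12

12


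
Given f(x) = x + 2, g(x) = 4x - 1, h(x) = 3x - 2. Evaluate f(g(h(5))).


h(5) = 13
g(13) = 51
f(51) = 53

53


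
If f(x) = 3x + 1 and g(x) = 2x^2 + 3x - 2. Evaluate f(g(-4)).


55


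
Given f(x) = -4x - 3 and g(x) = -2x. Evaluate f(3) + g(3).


f(3) = -15
g(3) = -6
Sum = -21

-21


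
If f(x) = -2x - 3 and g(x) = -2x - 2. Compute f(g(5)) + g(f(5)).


f(g(5)) = 21
g(f(5)) = 24
Sum = 45

45


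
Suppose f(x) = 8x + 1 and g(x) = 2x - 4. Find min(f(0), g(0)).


f(0) = 1
g(0) = -4
min = -4

-4


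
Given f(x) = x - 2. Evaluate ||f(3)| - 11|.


f(3) = 1
|1| = 1
|1 - 11| = 10

10


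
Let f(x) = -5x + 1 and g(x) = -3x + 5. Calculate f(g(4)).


g(4) = -7
f(-7) = 36

36


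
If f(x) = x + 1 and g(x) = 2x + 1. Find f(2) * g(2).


f(2) = 3
g(2) = 5
Product = 15

15


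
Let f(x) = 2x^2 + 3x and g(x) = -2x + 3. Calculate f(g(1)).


g(1) = 1
f(1) = 2*(1)^2 + 3*(1) = 5

5


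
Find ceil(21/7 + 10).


21/7 = 3
3 + 10 = 13
ceil(13) = 13

13


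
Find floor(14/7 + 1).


3


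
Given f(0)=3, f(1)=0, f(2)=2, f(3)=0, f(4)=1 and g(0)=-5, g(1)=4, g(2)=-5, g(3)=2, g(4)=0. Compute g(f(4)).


f(4) = 1
g(1) = 4

4


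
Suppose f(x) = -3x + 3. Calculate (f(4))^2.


81


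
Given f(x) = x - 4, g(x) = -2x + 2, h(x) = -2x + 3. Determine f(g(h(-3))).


-20


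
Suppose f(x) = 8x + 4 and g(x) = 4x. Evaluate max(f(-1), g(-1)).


f(-1) = -4
g(-1) = -4
max = -4

-4


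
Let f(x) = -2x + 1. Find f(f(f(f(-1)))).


f(-1) = 3
f(3) = -5
f(-5) = 11
f(11) = -21

-21


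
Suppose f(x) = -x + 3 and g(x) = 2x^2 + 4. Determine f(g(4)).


-33


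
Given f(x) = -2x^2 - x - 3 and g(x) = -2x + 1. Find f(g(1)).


g(1) = -1
f(-1) = (-2)*(-1)^2 - 1*(-1) - 3 = -4

-4


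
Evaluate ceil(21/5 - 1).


4


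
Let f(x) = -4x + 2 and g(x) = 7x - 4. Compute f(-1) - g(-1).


f(-1) = 6
g(-1) = -11
Difference = 17

17


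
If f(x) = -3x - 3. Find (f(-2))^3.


27


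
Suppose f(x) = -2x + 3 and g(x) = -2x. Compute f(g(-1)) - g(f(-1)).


f(g(-1)) = -1
g(f(-1)) = -10
Difference = 9

9


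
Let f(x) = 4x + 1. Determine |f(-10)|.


39


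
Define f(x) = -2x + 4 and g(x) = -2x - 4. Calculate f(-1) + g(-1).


f(-1) = 6
g(-1) = -2
Sum = 4

4


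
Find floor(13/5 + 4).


13/5 = 2.6
2.6 + 4 = 6.6
floor(6.6) = 6

6


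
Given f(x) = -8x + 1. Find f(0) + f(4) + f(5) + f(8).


-132


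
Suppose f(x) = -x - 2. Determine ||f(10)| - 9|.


f(10) = -12
|-12| = 12
|12 - 9| = 3

3


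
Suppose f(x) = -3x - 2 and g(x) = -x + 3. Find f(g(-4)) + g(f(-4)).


f(g(-4)) = -23
g(f(-4)) = -7
Sum = -30

-30


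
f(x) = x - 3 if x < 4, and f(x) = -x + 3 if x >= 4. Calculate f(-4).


-4 satisfies x < 4
f(-4) = -7

-7


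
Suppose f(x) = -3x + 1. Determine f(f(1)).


f(1) = -2
f(-2) = 7

7


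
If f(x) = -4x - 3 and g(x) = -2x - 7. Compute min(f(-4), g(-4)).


1


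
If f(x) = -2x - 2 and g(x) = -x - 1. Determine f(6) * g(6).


f(6) = -14
g(6) = -7
Product = 98

98


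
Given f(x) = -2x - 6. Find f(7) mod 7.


1


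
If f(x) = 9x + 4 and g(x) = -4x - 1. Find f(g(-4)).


g(-4) = 15
f(15) = 139

139


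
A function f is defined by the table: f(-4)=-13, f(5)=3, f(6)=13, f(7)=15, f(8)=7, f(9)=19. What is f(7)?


Reading from the table at x = 7

15


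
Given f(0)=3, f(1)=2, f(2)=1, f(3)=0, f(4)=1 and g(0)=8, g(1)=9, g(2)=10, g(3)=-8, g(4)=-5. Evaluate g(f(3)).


8


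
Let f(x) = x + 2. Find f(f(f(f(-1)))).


7


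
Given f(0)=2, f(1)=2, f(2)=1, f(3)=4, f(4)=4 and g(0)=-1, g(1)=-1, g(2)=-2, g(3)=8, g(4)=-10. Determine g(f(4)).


-10


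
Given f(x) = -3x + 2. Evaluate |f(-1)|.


f(-1) = 5
|5| = 5

5


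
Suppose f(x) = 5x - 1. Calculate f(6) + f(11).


f(6) = 29
f(11) = 54
Sum = 83

83


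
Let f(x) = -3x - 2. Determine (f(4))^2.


f(4) = -14
(-14)^2 = 196

196


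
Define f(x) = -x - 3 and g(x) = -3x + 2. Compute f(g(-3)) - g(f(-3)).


f(g(-3)) = -14
g(f(-3)) = 2
Difference = -16

-16


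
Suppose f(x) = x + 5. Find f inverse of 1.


-4


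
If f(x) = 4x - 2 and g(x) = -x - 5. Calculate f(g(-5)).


g(-5) = 0
f(0) = -2

-2


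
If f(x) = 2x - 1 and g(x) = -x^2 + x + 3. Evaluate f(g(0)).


g(0) = 3
f(3) = 5

5


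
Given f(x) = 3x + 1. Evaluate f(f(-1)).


f(-1) = -2
f(-2) = -5

-5


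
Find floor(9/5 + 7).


9/5 = 1.8
1.8 + 7 = 8.8
floor(8.8) = 8

8


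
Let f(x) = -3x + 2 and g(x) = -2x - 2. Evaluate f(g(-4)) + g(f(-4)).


f(g(-4)) = -16
g(f(-4)) = -30
Sum = -46

-46


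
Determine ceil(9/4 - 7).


9/4 = 2.25
2.25 - 7 = -4.75
ceil(-4.75) = -4

-4


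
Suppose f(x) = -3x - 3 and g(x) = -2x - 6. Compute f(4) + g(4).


f(4) = -15
g(4) = -14
Sum = -29

-29


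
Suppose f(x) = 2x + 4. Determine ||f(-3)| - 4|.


f(-3) = -2
|-2| = 2
|2 - 4| = 2

2


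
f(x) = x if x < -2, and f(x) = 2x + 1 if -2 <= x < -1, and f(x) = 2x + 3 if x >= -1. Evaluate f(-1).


-1 satisfies x >= -1
f(-1) = 1

1


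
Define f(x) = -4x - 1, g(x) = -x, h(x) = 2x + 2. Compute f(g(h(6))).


55


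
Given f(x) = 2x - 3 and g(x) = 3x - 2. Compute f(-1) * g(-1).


f(-1) = -5
g(-1) = -5
Product = 25

25


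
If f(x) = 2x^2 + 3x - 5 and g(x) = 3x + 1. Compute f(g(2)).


g(2) = 7
f(7) = 2*(7)^2 + 3*(7) - 5 = 114

114


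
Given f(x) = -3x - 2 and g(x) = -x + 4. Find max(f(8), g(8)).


-4


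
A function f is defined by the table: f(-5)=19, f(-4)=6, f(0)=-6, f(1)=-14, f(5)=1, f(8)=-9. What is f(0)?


-6


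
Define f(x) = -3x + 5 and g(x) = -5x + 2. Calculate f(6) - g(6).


f(6) = -13
g(6) = -28
Difference = 15

15


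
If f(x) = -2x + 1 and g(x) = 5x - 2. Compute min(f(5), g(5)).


f(5) = -9
g(5) = 23
min = -9

-9


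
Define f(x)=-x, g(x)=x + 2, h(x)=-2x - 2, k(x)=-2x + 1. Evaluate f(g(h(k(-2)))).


k(-2) = 5
h(5) = -12
g(-12) = -10
f(-10) = 10

10


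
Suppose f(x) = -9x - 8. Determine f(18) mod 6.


4


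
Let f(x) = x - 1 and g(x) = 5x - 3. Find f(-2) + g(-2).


f(-2) = -3
g(-2) = -13
Sum = -16

-16


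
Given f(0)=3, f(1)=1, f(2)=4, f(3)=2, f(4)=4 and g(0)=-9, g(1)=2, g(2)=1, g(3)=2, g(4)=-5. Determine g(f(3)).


f(3) = 2
g(2) = 1

1


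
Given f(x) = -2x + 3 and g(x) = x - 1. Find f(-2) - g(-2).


10


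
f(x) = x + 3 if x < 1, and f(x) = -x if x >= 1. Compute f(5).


5 satisfies x >= 1
f(5) = -5

-5


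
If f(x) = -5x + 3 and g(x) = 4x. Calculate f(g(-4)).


g(-4) = -16
f(-16) = 83

83


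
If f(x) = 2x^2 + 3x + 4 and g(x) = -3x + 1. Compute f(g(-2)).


123


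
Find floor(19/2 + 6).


19/2 = 9.5
9.5 + 6 = 15.5
floor(15.5) = 15

15


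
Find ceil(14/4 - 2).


14/4 = 3.5
3.5 - 2 = 1.5
ceil(1.5) = 2

2


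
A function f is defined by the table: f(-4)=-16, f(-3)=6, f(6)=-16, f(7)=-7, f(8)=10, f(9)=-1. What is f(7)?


Reading from the table at x = 7

-7


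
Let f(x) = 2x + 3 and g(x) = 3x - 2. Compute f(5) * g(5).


f(5) = 13
g(5) = 13
Product = 169

169


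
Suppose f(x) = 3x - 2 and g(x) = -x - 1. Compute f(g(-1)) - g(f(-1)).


f(g(-1)) = -2
g(f(-1)) = 4
Difference = -6

-6


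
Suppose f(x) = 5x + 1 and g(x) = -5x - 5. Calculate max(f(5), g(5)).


f(5) = 26
g(5) = -30
max = 26

26


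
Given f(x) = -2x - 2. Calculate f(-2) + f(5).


f(-2) = 2
f(5) = -12
Sum = -10

-10


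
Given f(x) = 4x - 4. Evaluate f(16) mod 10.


f(16) = 60
60 mod 10 = 0

0


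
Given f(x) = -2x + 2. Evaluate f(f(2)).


6


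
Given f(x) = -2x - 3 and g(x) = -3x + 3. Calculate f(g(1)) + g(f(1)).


f(g(1)) = -3
g(f(1)) = 18
Sum = 15

15


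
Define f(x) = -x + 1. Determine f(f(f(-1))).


f(-1) = 2
f(2) = -1
f(-1) = 2

2


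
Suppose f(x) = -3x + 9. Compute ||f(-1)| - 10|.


f(-1) = 12
|12| = 12
|12 - 10| = 2

2


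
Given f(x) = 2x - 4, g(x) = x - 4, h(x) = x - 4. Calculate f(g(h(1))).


h(1) = -3
g(-3) = -7
f(-7) = -18

-18


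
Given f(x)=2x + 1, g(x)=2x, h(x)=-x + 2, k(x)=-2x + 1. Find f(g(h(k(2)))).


k(2) = -3
h(-3) = 5
g(5) = 10
f(10) = 21

21


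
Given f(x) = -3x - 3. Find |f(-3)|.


6


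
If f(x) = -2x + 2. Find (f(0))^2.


4


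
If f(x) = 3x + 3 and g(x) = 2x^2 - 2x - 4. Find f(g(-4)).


g(-4) = 36
f(36) = 111

111


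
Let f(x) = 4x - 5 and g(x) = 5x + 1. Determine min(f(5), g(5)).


15


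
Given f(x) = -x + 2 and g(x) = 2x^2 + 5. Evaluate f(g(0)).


g(0) = 5
f(5) = -3

-3


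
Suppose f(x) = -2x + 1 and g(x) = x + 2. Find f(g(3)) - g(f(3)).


f(g(3)) = -9
g(f(3)) = -3
Difference = -6

-6


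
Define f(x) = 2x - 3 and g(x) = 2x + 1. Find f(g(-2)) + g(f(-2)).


f(g(-2)) = -9
g(f(-2)) = -13
Sum = -22

-22


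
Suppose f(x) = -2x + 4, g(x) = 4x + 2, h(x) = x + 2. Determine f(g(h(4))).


h(4) = 6
g(6) = 26
f(26) = -48

-48


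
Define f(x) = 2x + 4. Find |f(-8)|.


f(-8) = -12
|-12| = 12

12


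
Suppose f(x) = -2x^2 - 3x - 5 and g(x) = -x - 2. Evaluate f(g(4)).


g(4) = -6
f(-6) = (-2)*(-6)^2 - 3*(-6) - 5 = -59

-59


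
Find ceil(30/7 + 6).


11


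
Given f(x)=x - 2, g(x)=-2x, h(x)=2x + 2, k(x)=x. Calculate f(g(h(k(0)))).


k(0) = 0
h(0) = 2
g(2) = -4
f(-4) = -6

-6


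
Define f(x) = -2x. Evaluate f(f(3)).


f(3) = -6
f(-6) = 12

12


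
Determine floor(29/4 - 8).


29/4 = 7.25
7.25 - 8 = -0.75
floor(-0.75) = -1

-1


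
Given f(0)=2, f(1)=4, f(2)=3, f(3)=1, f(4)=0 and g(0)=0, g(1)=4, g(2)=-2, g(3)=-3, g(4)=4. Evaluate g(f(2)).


-3


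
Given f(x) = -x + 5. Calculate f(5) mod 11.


f(5) = 0
0 mod 11 = 0

0


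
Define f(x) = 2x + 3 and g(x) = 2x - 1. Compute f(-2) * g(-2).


f(-2) = -1
g(-2) = -5
Product = 5

5


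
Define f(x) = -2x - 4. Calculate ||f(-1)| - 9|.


f(-1) = -2
|-2| = 2
|2 - 9| = 7

7


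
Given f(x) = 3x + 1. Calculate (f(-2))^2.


25


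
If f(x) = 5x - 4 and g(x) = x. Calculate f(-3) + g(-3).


f(-3) = -19
g(-3) = -3
Sum = -22

-22


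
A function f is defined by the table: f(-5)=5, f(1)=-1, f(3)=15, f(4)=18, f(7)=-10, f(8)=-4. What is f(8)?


-4


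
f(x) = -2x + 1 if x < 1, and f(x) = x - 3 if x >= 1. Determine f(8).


8 satisfies x >= 1
f(8) = 5

5


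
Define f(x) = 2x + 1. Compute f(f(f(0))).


f(0) = 1
f(1) = 3
f(3) = 7

7


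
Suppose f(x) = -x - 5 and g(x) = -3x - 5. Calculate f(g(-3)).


g(-3) = 4
f(4) = -9

-9


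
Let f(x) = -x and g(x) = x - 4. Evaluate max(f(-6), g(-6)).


f(-6) = 6
g(-6) = -10
max = 6

6


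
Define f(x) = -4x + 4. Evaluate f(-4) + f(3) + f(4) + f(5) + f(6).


-36


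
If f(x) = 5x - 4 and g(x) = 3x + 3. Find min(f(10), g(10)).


f(10) = 46
g(10) = 33
min = 33

33


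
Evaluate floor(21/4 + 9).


21/4 = 5.25
5.25 + 9 = 14.25
floor(14.25) = 14

14


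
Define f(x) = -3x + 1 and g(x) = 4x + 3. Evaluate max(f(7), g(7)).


f(7) = -20
g(7) = 31
max = 31

31


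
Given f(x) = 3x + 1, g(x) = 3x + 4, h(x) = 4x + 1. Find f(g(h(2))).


h(2) = 9
g(9) = 31
f(31) = 94

94


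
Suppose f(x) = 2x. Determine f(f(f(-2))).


f(-2) = -4
f(-4) = -8
f(-8) = -16

-16


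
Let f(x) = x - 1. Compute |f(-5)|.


f(-5) = -6
|-6| = 6

6


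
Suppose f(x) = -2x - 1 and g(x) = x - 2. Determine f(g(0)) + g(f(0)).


f(g(0)) = 3
g(f(0)) = -3
Sum = 0

0


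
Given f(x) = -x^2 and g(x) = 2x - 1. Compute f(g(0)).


g(0) = -1
f(-1) = (-1)*(-1)^2 = -1

-1


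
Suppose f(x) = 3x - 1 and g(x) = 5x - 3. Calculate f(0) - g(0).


f(0) = -1
g(0) = -3
Difference = 2

2


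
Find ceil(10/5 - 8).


10/5 = 2
2 - 8 = -6
ceil(-6) = -6

-6


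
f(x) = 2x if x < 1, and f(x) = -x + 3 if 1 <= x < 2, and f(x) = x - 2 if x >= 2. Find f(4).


4 satisfies x >= 2
f(4) = 2

2


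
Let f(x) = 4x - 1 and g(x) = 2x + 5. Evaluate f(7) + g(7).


f(7) = 27
g(7) = 19
Sum = 46

46


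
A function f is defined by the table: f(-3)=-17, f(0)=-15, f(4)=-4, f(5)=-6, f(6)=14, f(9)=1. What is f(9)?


Reading from the table at x = 9

1


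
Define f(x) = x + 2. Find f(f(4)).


f(4) = 6
f(6) = 8

8


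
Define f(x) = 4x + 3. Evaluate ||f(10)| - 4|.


f(10) = 43
|43| = 43
|43 - 4| = 39

39


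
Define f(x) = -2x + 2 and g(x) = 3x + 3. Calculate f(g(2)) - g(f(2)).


f(g(2)) = -16
g(f(2)) = -3
Difference = -13

-13


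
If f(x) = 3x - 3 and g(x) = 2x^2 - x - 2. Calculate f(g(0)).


-9


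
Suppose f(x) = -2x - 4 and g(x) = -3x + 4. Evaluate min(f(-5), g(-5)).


f(-5) = 6
g(-5) = 19
min = 6

6


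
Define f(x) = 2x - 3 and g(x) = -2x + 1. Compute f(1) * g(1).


f(1) = -1
g(1) = -1
Product = 1

1


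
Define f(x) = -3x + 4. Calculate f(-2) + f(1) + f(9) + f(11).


f(-2) = 10
f(1) = 1
f(9) = -23
f(11) = -29
Sum = -41

-41


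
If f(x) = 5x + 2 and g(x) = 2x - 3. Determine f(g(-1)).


g(-1) = -5
f(-5) = -23

-23


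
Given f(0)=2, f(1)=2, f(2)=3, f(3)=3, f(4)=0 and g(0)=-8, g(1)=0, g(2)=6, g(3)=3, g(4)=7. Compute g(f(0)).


6


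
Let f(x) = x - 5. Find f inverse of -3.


Solve x - 5 = -3
x = (-3 + 5) / 1 = 2

2


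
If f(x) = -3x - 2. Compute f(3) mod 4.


f(3) = -11
-11 mod 4 = 1

1


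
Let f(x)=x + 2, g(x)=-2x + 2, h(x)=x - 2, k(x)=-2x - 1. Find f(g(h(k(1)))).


k(1) = -3
h(-3) = -5
g(-5) = 12
f(12) = 14

14


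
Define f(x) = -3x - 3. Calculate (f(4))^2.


f(4) = -15
(-15)^2 = 225

225


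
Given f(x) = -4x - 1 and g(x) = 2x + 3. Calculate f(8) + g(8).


f(8) = -33
g(8) = 19
Sum = -14

-14


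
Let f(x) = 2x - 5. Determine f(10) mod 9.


f(10) = 15
15 mod 9 = 6

6


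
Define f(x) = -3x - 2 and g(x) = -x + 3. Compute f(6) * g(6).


60


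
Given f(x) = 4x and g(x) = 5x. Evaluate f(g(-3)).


-60


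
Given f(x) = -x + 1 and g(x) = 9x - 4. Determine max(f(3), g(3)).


f(3) = -2
g(3) = 23
max = 23

23


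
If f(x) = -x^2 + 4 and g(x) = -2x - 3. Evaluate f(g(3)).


g(3) = -9
f(-9) = (-1)*(-9)^2 + 4 = -77

-77


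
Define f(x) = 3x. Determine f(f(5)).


f(5) = 15
f(15) = 45

45


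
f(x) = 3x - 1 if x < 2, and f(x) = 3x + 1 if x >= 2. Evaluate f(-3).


-3 satisfies x < 2
f(-3) = -10

-10


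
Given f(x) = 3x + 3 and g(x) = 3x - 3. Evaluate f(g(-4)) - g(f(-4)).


-12


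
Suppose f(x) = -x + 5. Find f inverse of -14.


Solve -x + 5 = -14
x = (-14 - 5) / (-1) = 19

19


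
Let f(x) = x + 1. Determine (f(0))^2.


f(0) = 1
(1)^2 = 1

1


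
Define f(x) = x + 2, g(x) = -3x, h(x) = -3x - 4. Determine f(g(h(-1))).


h(-1) = -1
g(-1) = 3
f(3) = 5

5


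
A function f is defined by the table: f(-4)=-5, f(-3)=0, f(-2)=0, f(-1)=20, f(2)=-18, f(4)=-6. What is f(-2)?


0


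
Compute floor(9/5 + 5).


6


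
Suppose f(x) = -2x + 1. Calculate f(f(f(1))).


f(1) = -1
f(-1) = 3
f(3) = -5

-5


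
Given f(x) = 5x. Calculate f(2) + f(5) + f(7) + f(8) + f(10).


160


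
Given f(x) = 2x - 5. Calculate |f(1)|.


3


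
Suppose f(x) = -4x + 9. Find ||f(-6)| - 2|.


f(-6) = 33
|33| = 33
|33 - 2| = 31

31


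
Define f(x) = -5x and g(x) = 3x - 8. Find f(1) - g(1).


f(1) = -5
g(1) = -5
Difference = 0

0


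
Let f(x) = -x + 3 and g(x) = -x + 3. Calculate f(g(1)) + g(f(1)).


f(g(1)) = 1
g(f(1)) = 1
Sum = 2

2


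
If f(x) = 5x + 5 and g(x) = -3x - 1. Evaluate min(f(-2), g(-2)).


f(-2) = -5
g(-2) = 5
min = -5

-5


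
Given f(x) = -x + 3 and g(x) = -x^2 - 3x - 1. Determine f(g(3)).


g(3) = -19
f(-19) = 22

22


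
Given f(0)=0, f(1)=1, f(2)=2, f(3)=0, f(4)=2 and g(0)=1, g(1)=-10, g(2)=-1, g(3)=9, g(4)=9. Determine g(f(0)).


f(0) = 0
g(0) = 1

1


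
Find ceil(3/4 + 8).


3/4 = 0.75
0.75 + 8 = 8.75
ceil(8.75) = 9

9


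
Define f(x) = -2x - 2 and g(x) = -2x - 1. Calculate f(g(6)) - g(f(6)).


f(g(6)) = 24
g(f(6)) = 27
Difference = -3

-3


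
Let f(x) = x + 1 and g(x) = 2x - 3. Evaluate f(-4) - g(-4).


f(-4) = -3
g(-4) = -11
Difference = 8

8


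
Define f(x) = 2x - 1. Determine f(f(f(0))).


f(0) = -1
f(-1) = -3
f(-3) = -7

-7


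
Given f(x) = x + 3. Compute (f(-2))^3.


f(-2) = 1
(1)^3 = 1

1


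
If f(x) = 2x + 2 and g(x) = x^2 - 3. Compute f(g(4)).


g(4) = 13
f(13) = 28

28


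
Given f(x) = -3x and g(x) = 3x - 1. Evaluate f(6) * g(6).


-306


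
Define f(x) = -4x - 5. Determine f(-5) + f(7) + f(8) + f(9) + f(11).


f(-5) = 15
f(7) = -33
f(8) = -37
f(9) = -41
f(11) = -49
Sum = -145

-145


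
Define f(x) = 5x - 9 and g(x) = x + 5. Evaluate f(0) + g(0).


-4


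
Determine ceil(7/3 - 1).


7/3 = 2.3333
2.3333 - 1 = 1.3333
ceil(1.3333) = 2

2


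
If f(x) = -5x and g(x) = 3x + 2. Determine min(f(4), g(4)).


f(4) = -20
g(4) = 14
min = -20

-20


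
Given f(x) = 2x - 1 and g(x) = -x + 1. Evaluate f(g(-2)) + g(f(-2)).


f(g(-2)) = 5
g(f(-2)) = 6
Sum = 11

11


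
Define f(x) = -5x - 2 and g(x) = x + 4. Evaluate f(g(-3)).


g(-3) = 1
f(1) = -7

-7


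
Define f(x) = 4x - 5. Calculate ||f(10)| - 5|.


f(10) = 35
|35| = 35
|35 - 5| = 30

30


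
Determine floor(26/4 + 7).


26/4 = 6.5
6.5 + 7 = 13.5
floor(13.5) = 13

13


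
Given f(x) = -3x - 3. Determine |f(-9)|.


f(-9) = 24
|24| = 24

24


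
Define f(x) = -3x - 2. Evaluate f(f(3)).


31


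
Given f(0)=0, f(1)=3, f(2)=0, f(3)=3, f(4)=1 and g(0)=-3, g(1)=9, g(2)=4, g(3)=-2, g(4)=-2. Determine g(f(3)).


f(3) = 3
g(3) = -2

-2


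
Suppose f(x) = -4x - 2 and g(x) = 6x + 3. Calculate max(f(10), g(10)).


f(10) = -42
g(10) = 63
max = 63

63


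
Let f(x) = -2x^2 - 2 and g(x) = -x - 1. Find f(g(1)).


g(1) = -2
f(-2) = (-2)*(-2)^2 - 2 = -10

-10


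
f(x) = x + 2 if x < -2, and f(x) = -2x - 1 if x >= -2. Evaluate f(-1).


-1 satisfies x >= -2
f(-1) = 1

1


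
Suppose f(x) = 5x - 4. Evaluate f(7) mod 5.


f(7) = 31
31 mod 5 = 1

1


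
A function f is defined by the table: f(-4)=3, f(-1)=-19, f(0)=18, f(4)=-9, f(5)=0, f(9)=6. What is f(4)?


Reading from the table at x = 4

-9


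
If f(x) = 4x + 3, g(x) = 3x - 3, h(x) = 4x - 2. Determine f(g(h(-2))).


h(-2) = -10
g(-10) = -33
f(-33) = -129

-129


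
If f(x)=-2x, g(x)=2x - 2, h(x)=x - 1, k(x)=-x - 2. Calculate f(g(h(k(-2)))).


k(-2) = 0
h(0) = -1
g(-1) = -4
f(-4) = 8

8


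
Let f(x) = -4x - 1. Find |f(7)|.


f(7) = -29
|-29| = 29

29


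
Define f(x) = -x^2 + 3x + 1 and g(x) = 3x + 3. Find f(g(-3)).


g(-3) = -6
f(-6) = (-1)*(-6)^2 + 3*(-6) + 1 = -53

-53


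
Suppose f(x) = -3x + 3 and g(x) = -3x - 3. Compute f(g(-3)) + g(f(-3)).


f(g(-3)) = -15
g(f(-3)) = -39
Sum = -54

-54


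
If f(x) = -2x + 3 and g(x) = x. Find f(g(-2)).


g(-2) = -2
f(-2) = 7

7


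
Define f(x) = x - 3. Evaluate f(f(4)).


-2


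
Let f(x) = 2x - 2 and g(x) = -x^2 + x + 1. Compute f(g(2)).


g(2) = -1
f(-1) = -4

-4


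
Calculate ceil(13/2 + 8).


15


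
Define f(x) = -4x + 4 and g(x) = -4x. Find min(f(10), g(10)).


f(10) = -36
g(10) = -40
min = -40

-40


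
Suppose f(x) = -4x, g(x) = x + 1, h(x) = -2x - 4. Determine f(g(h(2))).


h(2) = -8
g(-8) = -7
f(-7) = 28

28


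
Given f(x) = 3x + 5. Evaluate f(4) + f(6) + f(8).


f(4) = 17
f(6) = 23
f(8) = 29
Sum = 69

69


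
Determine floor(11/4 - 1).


11/4 = 2.75
2.75 - 1 = 1.75
floor(1.75) = 1

1


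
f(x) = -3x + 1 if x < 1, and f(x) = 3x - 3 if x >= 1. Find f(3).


6


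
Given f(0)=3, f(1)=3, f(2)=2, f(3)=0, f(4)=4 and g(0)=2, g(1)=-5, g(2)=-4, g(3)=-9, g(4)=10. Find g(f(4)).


f(4) = 4
g(4) = 10

10


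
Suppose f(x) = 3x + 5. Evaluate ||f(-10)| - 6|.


f(-10) = -25
|-25| = 25
|25 - 6| = 19

19


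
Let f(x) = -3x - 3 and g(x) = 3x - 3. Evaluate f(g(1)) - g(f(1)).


f(g(1)) = -3
g(f(1)) = -21
Difference = 18

18


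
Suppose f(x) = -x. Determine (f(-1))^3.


1


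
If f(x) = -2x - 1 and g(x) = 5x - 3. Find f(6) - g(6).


f(6) = -13
g(6) = 27
Difference = -40

-40


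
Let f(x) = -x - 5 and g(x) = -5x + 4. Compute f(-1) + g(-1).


f(-1) = -4
g(-1) = 9
Sum = 5

5


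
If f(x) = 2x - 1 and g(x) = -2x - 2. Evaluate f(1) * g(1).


f(1) = 1
g(1) = -4
Product = -4

-4


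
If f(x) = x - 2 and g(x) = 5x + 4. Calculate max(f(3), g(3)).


f(3) = 1
g(3) = 19
max = 19

19


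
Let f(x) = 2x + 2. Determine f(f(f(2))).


f(2) = 6
f(6) = 14
f(14) = 30

30


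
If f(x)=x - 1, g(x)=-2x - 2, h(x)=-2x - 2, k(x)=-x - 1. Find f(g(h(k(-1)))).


k(-1) = 0
h(0) = -2
g(-2) = 2
f(2) = 1

1


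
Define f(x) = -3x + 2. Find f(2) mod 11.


f(2) = -4
-4 mod 11 = 7

7


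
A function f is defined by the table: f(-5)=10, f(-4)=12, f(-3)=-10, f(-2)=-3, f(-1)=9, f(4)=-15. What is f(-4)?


12


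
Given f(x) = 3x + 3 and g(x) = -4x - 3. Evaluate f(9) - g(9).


f(9) = 30
g(9) = -39
Difference = 69

69


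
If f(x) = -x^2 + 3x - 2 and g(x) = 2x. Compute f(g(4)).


g(4) = 8
f(8) = (-1)*(8)^2 + 3*(8) - 2 = -42

-42


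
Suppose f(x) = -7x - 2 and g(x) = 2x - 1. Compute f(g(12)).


-163


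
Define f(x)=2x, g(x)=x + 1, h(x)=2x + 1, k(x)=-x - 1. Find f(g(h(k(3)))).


k(3) = -4
h(-4) = -7
g(-7) = -6
f(-6) = -12

-12


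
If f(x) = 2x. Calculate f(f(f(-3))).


f(-3) = -6
f(-6) = -12
f(-12) = -24

-24


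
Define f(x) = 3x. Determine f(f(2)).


18


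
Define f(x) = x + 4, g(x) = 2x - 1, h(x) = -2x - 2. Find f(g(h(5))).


h(5) = -12
g(-12) = -25
f(-25) = -21

-21


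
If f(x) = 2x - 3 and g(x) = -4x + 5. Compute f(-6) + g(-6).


f(-6) = -15
g(-6) = 29
Sum = 14

14


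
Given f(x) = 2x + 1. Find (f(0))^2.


f(0) = 1
(1)^2 = 1

1


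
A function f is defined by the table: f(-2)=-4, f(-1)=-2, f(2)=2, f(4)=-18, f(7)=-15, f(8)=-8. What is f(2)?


Reading from the table at x = 2

2


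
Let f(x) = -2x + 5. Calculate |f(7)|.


f(7) = -9
|-9| = 9

9


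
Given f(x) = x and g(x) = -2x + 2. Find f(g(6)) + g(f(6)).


f(g(6)) = -10
g(f(6)) = -10
Sum = -20

-20


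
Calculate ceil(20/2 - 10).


20/2 = 10
10 - 10 = 0
ceil(0) = 0

0


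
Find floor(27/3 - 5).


4


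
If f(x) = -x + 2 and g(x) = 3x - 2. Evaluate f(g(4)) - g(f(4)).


f(g(4)) = -8
g(f(4)) = -8
Difference = 0

0


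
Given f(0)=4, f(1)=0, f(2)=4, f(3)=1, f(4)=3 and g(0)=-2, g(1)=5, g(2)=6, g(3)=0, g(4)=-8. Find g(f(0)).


-8


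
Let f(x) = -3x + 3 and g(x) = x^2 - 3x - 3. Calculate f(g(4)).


0


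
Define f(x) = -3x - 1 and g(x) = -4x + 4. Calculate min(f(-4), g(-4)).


f(-4) = 11
g(-4) = 20
min = 11

11


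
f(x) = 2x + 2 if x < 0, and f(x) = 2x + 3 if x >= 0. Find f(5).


5 satisfies x >= 0
f(5) = 13

13


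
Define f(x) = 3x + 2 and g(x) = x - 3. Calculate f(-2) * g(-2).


f(-2) = -4
g(-2) = -5
Product = 20

20


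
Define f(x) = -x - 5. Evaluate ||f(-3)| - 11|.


9


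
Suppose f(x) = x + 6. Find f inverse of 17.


Solve x + 6 = 17
x = (17 - 6) / 1 = 11

11


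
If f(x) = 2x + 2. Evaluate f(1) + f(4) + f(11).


38


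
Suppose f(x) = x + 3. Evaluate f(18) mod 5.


f(18) = 21
21 mod 5 = 1

1


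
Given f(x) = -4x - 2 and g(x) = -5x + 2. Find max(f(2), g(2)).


f(2) = -10
g(2) = -8
max = -8

-8


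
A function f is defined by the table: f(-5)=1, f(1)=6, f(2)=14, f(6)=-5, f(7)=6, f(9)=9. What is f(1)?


Reading from the table at x = 1

6


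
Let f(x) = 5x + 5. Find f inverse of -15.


Solve 5x + 5 = -15
x = (-15 - 5) / 5 = -4

-4


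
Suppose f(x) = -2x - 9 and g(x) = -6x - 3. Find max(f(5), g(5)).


f(5) = -19
g(5) = -33
max = -19

-19


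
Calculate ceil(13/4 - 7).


13/4 = 3.25
3.25 - 7 = -3.75
ceil(-3.75) = -3

-3


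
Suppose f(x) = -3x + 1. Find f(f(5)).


f(5) = -14
f(-14) = 43

43


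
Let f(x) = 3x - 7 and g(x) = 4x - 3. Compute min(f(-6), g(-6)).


f(-6) = -25
g(-6) = -27
min = -27

-27


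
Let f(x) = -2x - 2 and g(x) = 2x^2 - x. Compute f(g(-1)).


g(-1) = 3
f(3) = -8

-8


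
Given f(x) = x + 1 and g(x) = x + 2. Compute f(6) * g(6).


f(6) = 7
g(6) = 8
Product = 56

56


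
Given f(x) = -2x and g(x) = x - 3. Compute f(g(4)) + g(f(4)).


f(g(4)) = -2
g(f(4)) = -11
Sum = -13

-13


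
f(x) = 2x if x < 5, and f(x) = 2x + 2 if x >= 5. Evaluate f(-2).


-2 satisfies x < 5
f(-2) = -4

-4


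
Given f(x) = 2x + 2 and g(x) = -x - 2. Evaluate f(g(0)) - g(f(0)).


2


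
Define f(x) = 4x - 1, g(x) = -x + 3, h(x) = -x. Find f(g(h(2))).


h(2) = -2
g(-2) = 5
f(5) = 19

19


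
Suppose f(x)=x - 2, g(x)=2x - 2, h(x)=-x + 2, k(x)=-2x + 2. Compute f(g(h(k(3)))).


k(3) = -4
h(-4) = 6
g(6) = 10
f(10) = 8

8


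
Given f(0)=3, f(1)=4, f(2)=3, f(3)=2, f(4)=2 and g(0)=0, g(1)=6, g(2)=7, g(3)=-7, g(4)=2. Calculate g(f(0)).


f(0) = 3
g(3) = -7

-7


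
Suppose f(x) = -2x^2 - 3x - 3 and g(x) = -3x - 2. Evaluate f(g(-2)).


g(-2) = 4
f(4) = (-2)*(4)^2 - 3*(4) - 3 = -47

-47


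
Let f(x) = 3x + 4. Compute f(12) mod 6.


f(12) = 40
40 mod 6 = 4

4


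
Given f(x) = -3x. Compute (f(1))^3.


f(1) = -3
(-3)^3 = -27

-27


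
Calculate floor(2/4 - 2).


2/4 = 0.5
0.5 - 2 = -1.5
floor(-1.5) = -2

-2


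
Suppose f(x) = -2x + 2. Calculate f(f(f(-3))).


f(-3) = 8
f(8) = -14
f(-14) = 30

30


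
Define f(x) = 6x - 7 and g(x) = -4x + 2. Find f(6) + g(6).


f(6) = 29
g(6) = -22
Sum = 7

7


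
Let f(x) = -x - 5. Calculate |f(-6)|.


1


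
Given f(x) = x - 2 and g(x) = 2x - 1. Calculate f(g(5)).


g(5) = 9
f(9) = 7

7


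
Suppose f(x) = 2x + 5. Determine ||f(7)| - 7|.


f(7) = 19
|19| = 19
|19 - 7| = 12

12


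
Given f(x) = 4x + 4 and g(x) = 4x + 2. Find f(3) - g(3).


f(3) = 16
g(3) = 14
Difference = 2

2


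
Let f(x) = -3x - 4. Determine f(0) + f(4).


f(0) = -4
f(4) = -16
Sum = -20

-20


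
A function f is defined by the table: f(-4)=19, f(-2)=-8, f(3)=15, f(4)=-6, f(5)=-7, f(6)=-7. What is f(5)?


Reading from the table at x = 5

-7


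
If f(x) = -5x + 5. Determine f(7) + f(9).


f(7) = -30
f(9) = -40
Sum = -70

-70


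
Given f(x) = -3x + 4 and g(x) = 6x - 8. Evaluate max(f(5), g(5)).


f(5) = -11
g(5) = 22
max = 22

22


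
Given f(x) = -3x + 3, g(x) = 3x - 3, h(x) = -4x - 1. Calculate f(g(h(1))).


h(1) = -5
g(-5) = -18
f(-18) = 57

57


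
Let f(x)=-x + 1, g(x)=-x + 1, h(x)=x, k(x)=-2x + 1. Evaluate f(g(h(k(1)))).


-1


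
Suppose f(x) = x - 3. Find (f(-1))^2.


f(-1) = -4
(-4)^2 = 16

16


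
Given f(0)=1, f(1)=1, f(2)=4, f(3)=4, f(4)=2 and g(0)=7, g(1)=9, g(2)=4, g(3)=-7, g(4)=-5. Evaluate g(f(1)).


f(1) = 1
g(1) = 9

9


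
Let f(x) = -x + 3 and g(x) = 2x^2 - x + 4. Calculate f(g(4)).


g(4) = 32
f(32) = -29

-29


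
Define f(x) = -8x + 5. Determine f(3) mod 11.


f(3) = -19
-19 mod 11 = 3

3


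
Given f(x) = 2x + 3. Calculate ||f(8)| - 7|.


f(8) = 19
|19| = 19
|19 - 7| = 12

12


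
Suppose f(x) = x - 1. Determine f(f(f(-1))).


-4


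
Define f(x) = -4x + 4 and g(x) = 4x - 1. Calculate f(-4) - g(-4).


37


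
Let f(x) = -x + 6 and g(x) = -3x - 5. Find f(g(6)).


29


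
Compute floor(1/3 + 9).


1/3 = 0.3333
0.3333 + 9 = 9.3333
floor(9.3333) = 9

9


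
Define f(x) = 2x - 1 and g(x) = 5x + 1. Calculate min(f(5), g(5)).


f(5) = 9
g(5) = 26
min = 9

9


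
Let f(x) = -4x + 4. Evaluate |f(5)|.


f(5) = -16
|-16| = 16

16


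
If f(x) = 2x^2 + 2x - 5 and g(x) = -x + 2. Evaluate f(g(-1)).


19


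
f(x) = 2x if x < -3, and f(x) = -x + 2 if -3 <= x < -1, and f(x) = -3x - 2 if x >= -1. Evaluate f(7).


7 satisfies x >= -1
f(7) = -23

-23


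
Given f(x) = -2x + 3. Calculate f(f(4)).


f(4) = -5
f(-5) = 13

13


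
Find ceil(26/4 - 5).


26/4 = 6.5
6.5 - 5 = 1.5
ceil(1.5) = 2

2


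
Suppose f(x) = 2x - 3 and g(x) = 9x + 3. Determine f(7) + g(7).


f(7) = 11
g(7) = 66
Sum = 77

77


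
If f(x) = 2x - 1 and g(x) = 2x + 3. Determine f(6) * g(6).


165


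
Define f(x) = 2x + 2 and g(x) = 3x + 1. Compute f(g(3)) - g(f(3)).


f(g(3)) = 22
g(f(3)) = 25
Difference = -3

-3


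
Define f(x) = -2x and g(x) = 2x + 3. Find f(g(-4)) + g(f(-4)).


f(g(-4)) = 10
g(f(-4)) = 19
Sum = 29

29


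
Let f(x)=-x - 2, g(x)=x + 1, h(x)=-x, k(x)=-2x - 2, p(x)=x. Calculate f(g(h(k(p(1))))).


p(1) = 1
k(1) = -4
h(-4) = 4
g(4) = 5
f(5) = -7

-7


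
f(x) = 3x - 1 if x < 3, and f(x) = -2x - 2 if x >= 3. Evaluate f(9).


9 satisfies x >= 3
f(9) = -20

-20


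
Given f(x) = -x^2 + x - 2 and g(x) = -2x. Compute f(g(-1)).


g(-1) = 2
f(2) = (-1)*(2)^2 + 1*(2) - 2 = -4

-4


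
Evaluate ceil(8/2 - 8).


8/2 = 4
4 - 8 = -4
ceil(-4) = -4

-4


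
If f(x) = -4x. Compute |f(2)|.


8


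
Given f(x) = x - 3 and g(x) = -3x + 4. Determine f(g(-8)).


g(-8) = 28
f(28) = 25

25


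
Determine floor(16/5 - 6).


16/5 = 3.2
3.2 - 6 = -2.8
floor(-2.8) = -3

-3


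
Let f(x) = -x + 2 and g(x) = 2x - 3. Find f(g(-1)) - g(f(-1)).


f(g(-1)) = 7
g(f(-1)) = 3
Difference = 4

4


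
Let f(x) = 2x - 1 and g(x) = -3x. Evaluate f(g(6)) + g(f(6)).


f(g(6)) = -37
g(f(6)) = -33
Sum = -70

-70


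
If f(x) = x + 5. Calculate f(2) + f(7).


f(2) = 7
f(7) = 12
Sum = 19

19


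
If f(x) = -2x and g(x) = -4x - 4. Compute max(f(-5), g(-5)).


f(-5) = 10
g(-5) = 16
max = 16

16


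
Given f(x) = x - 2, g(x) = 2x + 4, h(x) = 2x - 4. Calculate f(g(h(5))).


h(5) = 6
g(6) = 16
f(16) = 14

14


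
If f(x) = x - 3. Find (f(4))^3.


f(4) = 1
(1)^3 = 1

1


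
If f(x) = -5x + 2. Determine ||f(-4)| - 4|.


f(-4) = 22
|22| = 22
|22 - 4| = 18

18


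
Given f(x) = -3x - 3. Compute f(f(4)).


42


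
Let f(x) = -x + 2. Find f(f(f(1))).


f(1) = 1
f(1) = 1
f(1) = 1

1


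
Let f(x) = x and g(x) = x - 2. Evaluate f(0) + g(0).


-2


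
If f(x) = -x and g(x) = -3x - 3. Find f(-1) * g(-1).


f(-1) = 1
g(-1) = 0
Product = 0

0


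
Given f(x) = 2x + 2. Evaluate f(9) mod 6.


f(9) = 20
20 mod 6 = 2

2


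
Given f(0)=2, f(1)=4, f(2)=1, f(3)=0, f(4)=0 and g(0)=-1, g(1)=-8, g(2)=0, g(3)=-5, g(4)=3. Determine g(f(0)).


f(0) = 2
g(2) = 0

0


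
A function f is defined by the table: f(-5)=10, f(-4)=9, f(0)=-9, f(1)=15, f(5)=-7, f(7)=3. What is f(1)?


Reading from the table at x = 1

15


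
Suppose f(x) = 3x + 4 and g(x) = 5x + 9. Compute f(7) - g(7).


f(7) = 25
g(7) = 44
Difference = -19

-19


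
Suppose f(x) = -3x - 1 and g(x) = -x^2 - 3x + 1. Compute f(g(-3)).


g(-3) = 1
f(1) = -4

-4


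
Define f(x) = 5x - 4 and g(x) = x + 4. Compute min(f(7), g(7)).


f(7) = 31
g(7) = 11
min = 11

11


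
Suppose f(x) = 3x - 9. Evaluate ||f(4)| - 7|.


f(4) = 3
|3| = 3
|3 - 7| = 4

4


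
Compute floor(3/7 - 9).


3/7 = 0.4286
0.4286 - 9 = -8.5714
floor(-8.5714) = -9

-9


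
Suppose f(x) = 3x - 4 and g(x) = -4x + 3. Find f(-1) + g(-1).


f(-1) = -7
g(-1) = 7
Sum = 0

0


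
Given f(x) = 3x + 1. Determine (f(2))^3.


f(2) = 7
(7)^3 = 343

343


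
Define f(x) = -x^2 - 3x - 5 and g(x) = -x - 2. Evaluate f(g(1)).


g(1) = -3
f(-3) = (-1)*(-3)^2 - 3*(-3) - 5 = -5

-5


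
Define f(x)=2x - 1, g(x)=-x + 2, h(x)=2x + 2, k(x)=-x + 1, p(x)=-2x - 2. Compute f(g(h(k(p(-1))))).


p(-1) = 0
k(0) = 1
h(1) = 4
g(4) = -2
f(-2) = -5

-5


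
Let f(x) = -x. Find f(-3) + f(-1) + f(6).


f(-3) = 3
f(-1) = 1
f(6) = -6
Sum = -2

-2


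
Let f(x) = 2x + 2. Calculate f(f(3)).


f(3) = 8
f(8) = 18

18


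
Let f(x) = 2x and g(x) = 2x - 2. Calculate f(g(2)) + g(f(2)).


10


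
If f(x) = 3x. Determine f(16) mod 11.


f(16) = 48
48 mod 11 = 4

4


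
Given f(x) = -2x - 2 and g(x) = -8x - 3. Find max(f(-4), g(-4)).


f(-4) = 6
g(-4) = 29
max = 29

29


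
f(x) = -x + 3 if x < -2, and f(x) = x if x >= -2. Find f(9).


9 satisfies x >= -2
f(9) = 9

9


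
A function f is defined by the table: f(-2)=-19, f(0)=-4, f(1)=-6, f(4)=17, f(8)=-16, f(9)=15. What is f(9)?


Reading from the table at x = 9

15


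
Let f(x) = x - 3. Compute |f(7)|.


f(7) = 4
|4| = 4

4


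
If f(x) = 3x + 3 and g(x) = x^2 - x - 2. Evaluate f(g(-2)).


g(-2) = 4
f(4) = 15

15


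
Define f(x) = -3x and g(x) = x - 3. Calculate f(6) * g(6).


f(6) = -18
g(6) = 3
Product = -54

-54


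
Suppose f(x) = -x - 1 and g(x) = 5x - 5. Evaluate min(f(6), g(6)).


-7


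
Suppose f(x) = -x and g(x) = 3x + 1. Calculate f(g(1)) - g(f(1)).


f(g(1)) = -4
g(f(1)) = -2
Difference = -2

-2


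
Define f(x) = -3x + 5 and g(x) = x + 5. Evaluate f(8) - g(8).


f(8) = -19
g(8) = 13
Difference = -32

-32


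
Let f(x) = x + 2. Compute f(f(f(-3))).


f(-3) = -1
f(-1) = 1
f(1) = 3

3


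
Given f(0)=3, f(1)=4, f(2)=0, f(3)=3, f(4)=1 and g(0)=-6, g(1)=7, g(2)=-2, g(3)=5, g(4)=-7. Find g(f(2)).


f(2) = 0
g(0) = -6

-6


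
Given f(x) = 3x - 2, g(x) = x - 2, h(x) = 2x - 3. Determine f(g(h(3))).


h(3) = 3
g(3) = 1
f(1) = 1

1


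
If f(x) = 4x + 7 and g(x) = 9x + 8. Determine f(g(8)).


327


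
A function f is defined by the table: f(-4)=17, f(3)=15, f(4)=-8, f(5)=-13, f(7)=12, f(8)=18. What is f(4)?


-8


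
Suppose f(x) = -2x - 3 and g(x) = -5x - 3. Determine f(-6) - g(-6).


-18


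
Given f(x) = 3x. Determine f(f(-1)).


f(-1) = -3
f(-3) = -9

-9


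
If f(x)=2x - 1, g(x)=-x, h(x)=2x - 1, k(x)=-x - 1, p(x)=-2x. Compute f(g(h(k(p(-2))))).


p(-2) = 4
k(4) = -5
h(-5) = -11
g(-11) = 11
f(11) = 21

21


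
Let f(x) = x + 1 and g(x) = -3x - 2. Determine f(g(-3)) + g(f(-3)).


f(g(-3)) = 8
g(f(-3)) = 4
Sum = 12

12


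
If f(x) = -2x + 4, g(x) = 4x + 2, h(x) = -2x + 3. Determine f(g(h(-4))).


h(-4) = 11
g(11) = 46
f(46) = -88

-88


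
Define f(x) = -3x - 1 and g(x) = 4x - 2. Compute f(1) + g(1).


f(1) = -4
g(1) = 2
Sum = -2

-2


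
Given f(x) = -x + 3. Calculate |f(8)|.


f(8) = -5
|-5| = 5

5


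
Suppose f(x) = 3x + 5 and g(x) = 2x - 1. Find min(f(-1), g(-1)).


f(-1) = 2
g(-1) = -3
min = -3

-3


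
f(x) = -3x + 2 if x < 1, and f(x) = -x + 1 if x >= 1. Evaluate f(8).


8 satisfies x >= 1
f(8) = -7

-7


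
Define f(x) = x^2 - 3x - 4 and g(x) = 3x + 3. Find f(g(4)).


g(4) = 15
f(15) = 1*(15)^2 - 3*(15) - 4 = 176

176


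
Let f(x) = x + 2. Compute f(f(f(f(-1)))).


f(-1) = 1
f(1) = 3
f(3) = 5
f(5) = 7

7


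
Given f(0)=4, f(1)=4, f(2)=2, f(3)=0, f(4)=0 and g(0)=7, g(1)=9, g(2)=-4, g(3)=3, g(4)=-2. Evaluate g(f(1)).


f(1) = 4
g(4) = -2

-2


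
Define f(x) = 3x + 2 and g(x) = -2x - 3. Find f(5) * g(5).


f(5) = 17
g(5) = -13
Product = -221

-221


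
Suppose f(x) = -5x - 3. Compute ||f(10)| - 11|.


42


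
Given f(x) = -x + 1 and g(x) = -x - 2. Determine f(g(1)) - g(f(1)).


f(g(1)) = 4
g(f(1)) = -2
Difference = 6

6


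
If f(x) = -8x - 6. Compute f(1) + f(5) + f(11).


f(1) = -14
f(5) = -46
f(11) = -94
Sum = -154

-154


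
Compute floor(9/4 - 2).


9/4 = 2.25
2.25 - 2 = 0.25
floor(0.25) = 0

0


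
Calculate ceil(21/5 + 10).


21/5 = 4.2
4.2 + 10 = 14.2
ceil(14.2) = 15

15


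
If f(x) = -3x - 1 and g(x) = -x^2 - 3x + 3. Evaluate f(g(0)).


g(0) = 3
f(3) = -10

-10


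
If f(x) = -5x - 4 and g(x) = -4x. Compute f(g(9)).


g(9) = -36
f(-36) = 176

176


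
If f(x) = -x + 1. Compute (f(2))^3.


f(2) = -1
(-1)^3 = -1

-1


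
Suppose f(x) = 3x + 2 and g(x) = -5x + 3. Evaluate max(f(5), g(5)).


17


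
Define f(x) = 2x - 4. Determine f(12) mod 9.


2


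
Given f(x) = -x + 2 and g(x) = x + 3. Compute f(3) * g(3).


f(3) = -1
g(3) = 6
Product = -6

-6


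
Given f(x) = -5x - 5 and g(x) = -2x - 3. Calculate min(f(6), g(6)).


f(6) = -35
g(6) = -15
min = -35

-35


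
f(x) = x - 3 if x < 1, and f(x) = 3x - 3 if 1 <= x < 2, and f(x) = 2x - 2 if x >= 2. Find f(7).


7 satisfies x >= 2
f(7) = 12

12


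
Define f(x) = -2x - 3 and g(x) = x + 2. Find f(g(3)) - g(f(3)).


f(g(3)) = -13
g(f(3)) = -7
Difference = -6

-6


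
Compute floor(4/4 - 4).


4/4 = 1
1 - 4 = -3
floor(-3) = -3

-3


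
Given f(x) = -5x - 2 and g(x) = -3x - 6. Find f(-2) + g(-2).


8


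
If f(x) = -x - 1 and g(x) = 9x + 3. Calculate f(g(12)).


g(12) = 111
f(111) = -112

-112


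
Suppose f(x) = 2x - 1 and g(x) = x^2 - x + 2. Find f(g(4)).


g(4) = 14
f(14) = 27

27


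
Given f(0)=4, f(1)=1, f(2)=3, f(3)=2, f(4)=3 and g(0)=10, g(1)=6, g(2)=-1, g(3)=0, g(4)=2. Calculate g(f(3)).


f(3) = 2
g(2) = -1

-1


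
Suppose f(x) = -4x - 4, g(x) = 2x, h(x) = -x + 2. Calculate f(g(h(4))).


12


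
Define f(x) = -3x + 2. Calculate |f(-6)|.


f(-6) = 20
|20| = 20

20


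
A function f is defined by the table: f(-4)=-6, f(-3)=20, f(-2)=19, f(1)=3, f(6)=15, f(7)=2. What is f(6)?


Reading from the table at x = 6

15


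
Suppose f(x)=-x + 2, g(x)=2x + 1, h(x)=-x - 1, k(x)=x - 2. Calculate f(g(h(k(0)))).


-1


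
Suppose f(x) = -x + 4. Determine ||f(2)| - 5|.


f(2) = 2
|2| = 2
|2 - 5| = 3

3
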